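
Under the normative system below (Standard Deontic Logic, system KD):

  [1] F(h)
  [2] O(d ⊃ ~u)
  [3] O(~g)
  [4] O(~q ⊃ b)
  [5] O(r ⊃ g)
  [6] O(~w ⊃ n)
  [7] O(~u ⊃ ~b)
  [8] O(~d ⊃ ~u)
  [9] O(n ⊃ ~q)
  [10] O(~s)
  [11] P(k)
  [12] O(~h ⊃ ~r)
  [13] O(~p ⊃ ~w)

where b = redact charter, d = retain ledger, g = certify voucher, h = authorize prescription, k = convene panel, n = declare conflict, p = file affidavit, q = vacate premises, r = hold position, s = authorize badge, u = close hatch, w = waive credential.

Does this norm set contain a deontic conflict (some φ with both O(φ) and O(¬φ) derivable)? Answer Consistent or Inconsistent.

Consistent

Premise 5 is O(r ⊃ g), but O(r) is not derivable from the premises, so it does not yield O(g).
So O(g) is not derivable, and the apparent clash with O(~g) does not arise.
A world satisfying every obligation exists (e.g. b=false, d=false, g=false, h=false, k=false, n=false, p=true, q=true, r=false, s=false, u=false, w=true); no atom is both obligatory and forbidden, so the set is consistent.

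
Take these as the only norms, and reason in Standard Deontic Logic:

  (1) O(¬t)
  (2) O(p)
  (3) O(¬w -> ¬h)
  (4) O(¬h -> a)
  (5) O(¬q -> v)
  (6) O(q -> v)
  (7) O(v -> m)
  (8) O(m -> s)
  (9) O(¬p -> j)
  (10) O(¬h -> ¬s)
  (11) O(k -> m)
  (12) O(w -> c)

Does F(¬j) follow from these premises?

Premise 9 is O(¬p -> j), but O(¬p) is not derivable from the premises, so it does not yield O(j).
No other premise forces O(j). An ideal world satisfying every premise can still have ¬j true, so F(¬j) is not derivable.

No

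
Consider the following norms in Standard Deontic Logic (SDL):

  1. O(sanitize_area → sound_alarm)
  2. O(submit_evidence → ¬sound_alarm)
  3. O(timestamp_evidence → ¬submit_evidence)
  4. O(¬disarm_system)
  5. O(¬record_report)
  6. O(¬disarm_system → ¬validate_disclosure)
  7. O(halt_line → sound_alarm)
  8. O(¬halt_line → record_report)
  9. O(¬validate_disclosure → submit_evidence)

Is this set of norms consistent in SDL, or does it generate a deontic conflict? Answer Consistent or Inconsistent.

Premise 5 gives O(¬record_report).
Premise 8 is O(¬halt_line → record_report); contrapositively O(¬record_report → halt_line). Since O(¬record_report) holds, K gives O(halt_line).
Applying K to premise 7 (O(halt_line → sound_alarm)) and O(halt_line) yields O(sound_alarm).
Premise 2 is O(submit_evidence → ¬sound_alarm); contrapositively O(sound_alarm → ¬submit_evidence). Since O(sound_alarm) holds, K gives O(¬submit_evidence).
Premise 9 is O(¬validate_disclosure → submit_evidence); contrapositively O(¬submit_evidence → validate_disclosure). Since O(¬submit_evidence) holds, K gives O(validate_disclosure).
Premise 6 is O(¬disarm_system → ¬validate_disclosure); contrapositively O(validate_disclosure → disarm_system). Since O(validate_disclosure) holds, K gives O(disarm_system).
However, premise 4 gives O(¬disarm_system).
We now have both O(disarm_system) and O(¬disarm_system) — disarm_system is simultaneously obligatory and forbidden, violating the D-axiom.

Inconsistent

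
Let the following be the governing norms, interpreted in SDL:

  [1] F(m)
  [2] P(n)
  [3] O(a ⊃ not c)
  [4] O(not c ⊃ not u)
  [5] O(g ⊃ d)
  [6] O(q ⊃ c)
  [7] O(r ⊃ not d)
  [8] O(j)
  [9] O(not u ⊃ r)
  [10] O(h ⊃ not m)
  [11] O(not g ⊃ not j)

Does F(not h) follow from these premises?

Premise 10 is O(h ⊃ not m); even if O(not m) held, inferring O(h) would be affirming the consequent — invalid.
No other premise forces O(h). An ideal world satisfying every premise can still have not h true, so F(not h) is not derivable.

No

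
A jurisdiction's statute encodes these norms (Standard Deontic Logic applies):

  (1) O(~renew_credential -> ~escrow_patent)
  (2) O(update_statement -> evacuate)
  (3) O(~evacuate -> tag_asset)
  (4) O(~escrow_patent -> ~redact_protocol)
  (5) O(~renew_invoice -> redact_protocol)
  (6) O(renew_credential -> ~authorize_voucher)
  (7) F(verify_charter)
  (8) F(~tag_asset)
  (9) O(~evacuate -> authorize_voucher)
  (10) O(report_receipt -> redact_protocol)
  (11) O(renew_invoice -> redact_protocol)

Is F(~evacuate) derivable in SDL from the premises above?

Premises 11 and 5 are O(renew_invoice -> redact_protocol) and O(~renew_invoice -> redact_protocol); every ideal world satisfies renew_invoice or ~renew_invoice, so in either case redact_protocol holds — hence O(redact_protocol).
The contrapositive of premise 4 (O(~escrow_patent -> ~redact_protocol)) is O(redact_protocol -> escrow_patent), and O(redact_protocol) is already established, so O(escrow_patent).
The contrapositive of premise 1 (O(~renew_credential -> ~escrow_patent)) is O(escrow_patent -> renew_credential), and O(escrow_patent) is already established, so O(renew_credential).
Applying K to premise 6 (O(renew_credential -> ~authorize_voucher)) and O(renew_credential) yields O(~authorize_voucher).
The contrapositive of premise 9 (O(~evacuate -> authorize_voucher)) is O(~authorize_voucher -> evacuate), and O(~authorize_voucher) is already established, so O(evacuate).
Premises 2, 3, 7, 8, 10 do not contribute to this derivation.
So O(evacuate) holds, i.e. F(~evacuate). The claim follows.

Yes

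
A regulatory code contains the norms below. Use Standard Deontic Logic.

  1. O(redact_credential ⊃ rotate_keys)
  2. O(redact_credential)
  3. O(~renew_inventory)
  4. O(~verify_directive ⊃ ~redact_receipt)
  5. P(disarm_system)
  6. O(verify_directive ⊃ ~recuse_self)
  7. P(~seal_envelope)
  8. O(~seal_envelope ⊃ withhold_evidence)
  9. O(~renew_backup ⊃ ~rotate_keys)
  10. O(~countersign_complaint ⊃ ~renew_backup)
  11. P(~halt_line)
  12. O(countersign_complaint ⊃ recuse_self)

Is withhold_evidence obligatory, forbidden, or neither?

Premise 8 is O(~seal_envelope ⊃ withhold_evidence), but O(~seal_envelope) is not derivable from the premises (the permission P(~seal_envelope) asserts only ~O(seal_envelope), not O(~seal_envelope)), so it does not yield O(withhold_evidence).
No premise or chain of K-axiom applications forces O(withhold_evidence), and none forces O(~withhold_evidence). So withhold_evidence is neither obligatory nor forbidden under these norms.

Neither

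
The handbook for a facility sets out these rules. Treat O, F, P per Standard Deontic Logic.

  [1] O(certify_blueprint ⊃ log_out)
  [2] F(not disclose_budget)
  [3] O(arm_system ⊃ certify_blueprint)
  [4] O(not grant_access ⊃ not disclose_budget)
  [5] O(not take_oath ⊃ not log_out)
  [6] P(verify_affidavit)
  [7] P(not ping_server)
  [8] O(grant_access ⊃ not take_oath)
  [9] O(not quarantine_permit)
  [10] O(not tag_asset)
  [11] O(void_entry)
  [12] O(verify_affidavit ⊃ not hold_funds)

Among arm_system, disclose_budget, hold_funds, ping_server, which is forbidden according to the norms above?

F(not disclose_budget) at premise 2 means O(disclose_budget).
The contrapositive of premise 4 (O(not grant_access ⊃ not disclose_budget)) is O(disclose_budget ⊃ grant_access), and O(disclose_budget) is already established, so O(grant_access).
Premise 8 is O(grant_access ⊃ not take_oath); since O(grant_access), deontic closure gives O(not take_oath).
From O(not take_oath) and premise 5, O(not take_oath ⊃ not log_out), we obtain O(not log_out).
Premise 1 is O(certify_blueprint ⊃ log_out); contrapositively O(not log_out ⊃ not certify_blueprint). Since O(not log_out) holds, K gives O(not certify_blueprint).
The contrapositive of premise 3 (O(arm_system ⊃ certify_blueprint)) is O(not certify_blueprint ⊃ not arm_system), and O(not certify_blueprint) is already established, so O(not arm_system).
So O(not arm_system) holds, i.e. arm_system is forbidden. None of the other listed options is forbidden under the premises.

arm_system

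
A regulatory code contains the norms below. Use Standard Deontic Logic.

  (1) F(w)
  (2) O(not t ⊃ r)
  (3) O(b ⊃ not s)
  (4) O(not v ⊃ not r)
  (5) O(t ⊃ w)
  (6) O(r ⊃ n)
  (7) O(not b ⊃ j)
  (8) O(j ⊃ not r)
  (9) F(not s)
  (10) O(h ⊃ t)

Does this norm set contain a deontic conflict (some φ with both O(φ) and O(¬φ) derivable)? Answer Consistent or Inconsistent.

Premise 9 is F(not s), i.e. O(s).
Premise 3, O(b ⊃ not s), contraposes to O(s ⊃ not b); with O(s) we get O(not b).
With premise 7, O(not b ⊃ j), the K-axiom yields O(j).
From O(j) and premise 8, O(j ⊃ not r), we obtain O(not r).
Premise 2, O(not t ⊃ r), contraposes to O(not r ⊃ t); with O(not r) we get O(t).
Applying K to premise 5 (O(t ⊃ w)) and O(t) yields O(w).
But premise 1, F(w), means O(not w).
We now have both O(w) and O(not w) — w is simultaneously obligatory and forbidden, violating the D-axiom.

Inconsistent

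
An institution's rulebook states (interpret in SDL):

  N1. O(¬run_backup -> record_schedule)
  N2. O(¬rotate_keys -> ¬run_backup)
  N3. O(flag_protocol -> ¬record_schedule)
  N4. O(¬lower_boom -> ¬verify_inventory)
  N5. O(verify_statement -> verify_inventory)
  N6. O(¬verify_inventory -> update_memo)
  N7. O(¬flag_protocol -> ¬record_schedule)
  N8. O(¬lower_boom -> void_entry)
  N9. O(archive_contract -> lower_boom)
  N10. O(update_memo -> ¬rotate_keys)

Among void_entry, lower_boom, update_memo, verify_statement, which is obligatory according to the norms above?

Premises 7 and 3 are O(¬flag_protocol -> ¬record_schedule) and O(flag_protocol -> ¬record_schedule); every ideal world satisfies ¬flag_protocol or flag_protocol, so in either case ¬record_schedule holds — hence O(¬record_schedule).
Premise 1 is O(¬run_backup -> record_schedule); contrapositively O(¬record_schedule -> run_backup). Since O(¬record_schedule) holds, K gives O(run_backup).
The contrapositive of premise 2 (O(¬rotate_keys -> ¬run_backup)) is O(run_backup -> rotate_keys), and O(run_backup) is already established, so O(rotate_keys).
The contrapositive of premise 10 (O(update_memo -> ¬rotate_keys)) is O(rotate_keys -> ¬update_memo), and O(rotate_keys) is already established, so O(¬update_memo).
Premise 6, O(¬verify_inventory -> update_memo), contraposes to O(¬update_memo -> verify_inventory); with O(¬update_memo) we get O(verify_inventory).
Premise 4, O(¬lower_boom -> ¬verify_inventory), contraposes to O(verify_inventory -> lower_boom); with O(verify_inventory) we get O(lower_boom).
So O(lower_boom) holds — lower_boom is obligatory. None of the other listed options is made obligatory by any chain of premises.

lower_boom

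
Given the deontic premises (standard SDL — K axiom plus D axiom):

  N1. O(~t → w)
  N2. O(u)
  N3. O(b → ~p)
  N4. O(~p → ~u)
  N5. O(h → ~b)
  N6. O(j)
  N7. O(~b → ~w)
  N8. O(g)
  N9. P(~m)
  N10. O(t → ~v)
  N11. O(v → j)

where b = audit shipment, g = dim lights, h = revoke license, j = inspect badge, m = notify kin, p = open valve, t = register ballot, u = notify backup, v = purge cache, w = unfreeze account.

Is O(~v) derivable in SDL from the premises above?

Yes

Premise 2 states O(u) outright.
Premise 4, O(~p → ~u), contraposes to O(u → p); with O(u) we get O(p).
The contrapositive of premise 3 (O(b → ~p)) is O(p → ~b), and O(p) is already established, so O(~b).
With premise 7, O(~b → ~w), the K-axiom yields O(~w).
Premise 1, O(~t → w), contraposes to O(~w → t); with O(~w) we get O(t).
With premise 10, O(t → ~v), the K-axiom yields O(~v).
Premises 5, 6, 8, 9, 11 do not contribute to this derivation.
So O(~v) follows.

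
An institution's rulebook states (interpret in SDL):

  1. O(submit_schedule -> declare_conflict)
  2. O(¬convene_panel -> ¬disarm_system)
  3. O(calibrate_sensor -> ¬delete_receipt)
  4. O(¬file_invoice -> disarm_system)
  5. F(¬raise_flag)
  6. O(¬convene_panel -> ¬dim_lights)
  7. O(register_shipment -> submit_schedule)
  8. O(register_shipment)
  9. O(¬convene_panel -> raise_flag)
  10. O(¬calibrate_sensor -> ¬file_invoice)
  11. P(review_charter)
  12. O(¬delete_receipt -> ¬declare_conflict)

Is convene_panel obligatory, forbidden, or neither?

Obligatory

Premise 8 gives O(register_shipment).
With premise 7, O(register_shipment -> submit_schedule), the K-axiom yields O(submit_schedule).
With premise 1, O(submit_schedule -> declare_conflict), the K-axiom yields O(declare_conflict).
Premise 12, O(¬delete_receipt -> ¬declare_conflict), contraposes to O(declare_conflict -> delete_receipt); with O(declare_conflict) we get O(delete_receipt).
Premise 3 is O(calibrate_sensor -> ¬delete_receipt); contrapositively O(delete_receipt -> ¬calibrate_sensor). Since O(delete_receipt) holds, K gives O(¬calibrate_sensor).
Applying K to premise 10 (O(¬calibrate_sensor -> ¬file_invoice)) and O(¬calibrate_sensor) yields O(¬file_invoice).
With premise 4, O(¬file_invoice -> disarm_system), the K-axiom yields O(disarm_system).
Premise 2, O(¬convene_panel -> ¬disarm_system), contraposes to O(disarm_system -> convene_panel); with O(disarm_system) we get O(convene_panel).
Premises 5, 6, 9, 11 do not contribute to this derivation.
Hence convene_panel is obligatory.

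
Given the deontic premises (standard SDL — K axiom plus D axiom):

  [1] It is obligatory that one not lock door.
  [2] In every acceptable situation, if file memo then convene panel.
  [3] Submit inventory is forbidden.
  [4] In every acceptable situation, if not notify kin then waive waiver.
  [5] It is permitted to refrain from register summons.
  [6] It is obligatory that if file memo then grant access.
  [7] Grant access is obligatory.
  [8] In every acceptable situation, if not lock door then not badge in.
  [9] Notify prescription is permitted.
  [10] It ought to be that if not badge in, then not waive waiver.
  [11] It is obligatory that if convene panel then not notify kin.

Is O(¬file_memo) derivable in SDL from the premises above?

Yes

Premise 1 states O(¬lock_door) outright.
From O(¬lock_door) and premise 8, O(¬lock_door → ¬badge_in), we obtain O(¬badge_in).
Premise 10 is O(¬badge_in → ¬waive_waiver); since O(¬badge_in), deontic closure gives O(¬waive_waiver).
Premise 4, O(¬notify_kin → waive_waiver), contraposes to O(¬waive_waiver → notify_kin); with O(¬waive_waiver) we get O(notify_kin).
Premise 11 is O(convene_panel → ¬notify_kin); contrapositively O(notify_kin → ¬convene_panel). Since O(notify_kin) holds, K gives O(¬convene_panel).
Premise 2, O(file_memo → convene_panel), contraposes to O(¬convene_panel → ¬file_memo); with O(¬convene_panel) we get O(¬file_memo).
Premises 3, 5, 6, 7, 9 do not contribute to this derivation.
So O(¬file_memo) follows.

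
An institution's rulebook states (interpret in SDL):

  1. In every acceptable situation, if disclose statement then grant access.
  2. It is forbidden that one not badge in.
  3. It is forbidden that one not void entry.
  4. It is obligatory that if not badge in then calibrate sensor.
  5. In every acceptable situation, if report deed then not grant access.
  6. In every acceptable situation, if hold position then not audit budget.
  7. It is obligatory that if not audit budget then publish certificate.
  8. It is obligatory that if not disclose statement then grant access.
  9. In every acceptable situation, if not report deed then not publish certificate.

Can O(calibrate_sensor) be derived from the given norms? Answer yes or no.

No

Premise 4 is O(¬badge_in → calibrate_sensor), but O(¬badge_in) is not derivable from the premises, so it does not yield O(calibrate_sensor).
No other premise forces O(calibrate_sensor). An ideal world satisfying every premise can still have calibrate_sensor false, so O(calibrate_sensor) is not derivable.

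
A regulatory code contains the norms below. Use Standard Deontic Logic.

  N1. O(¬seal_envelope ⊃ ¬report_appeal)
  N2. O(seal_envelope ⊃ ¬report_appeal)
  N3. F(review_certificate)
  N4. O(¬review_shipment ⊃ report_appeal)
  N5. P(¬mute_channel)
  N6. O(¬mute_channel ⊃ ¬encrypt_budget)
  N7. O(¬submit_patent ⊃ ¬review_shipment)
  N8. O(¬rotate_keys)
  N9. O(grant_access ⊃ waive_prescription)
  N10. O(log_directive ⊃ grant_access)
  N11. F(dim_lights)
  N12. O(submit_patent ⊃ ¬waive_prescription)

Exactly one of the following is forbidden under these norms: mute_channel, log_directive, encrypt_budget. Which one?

Premises 1 and 2 cover both cases: O(¬seal_envelope ⊃ ¬report_appeal) and O(seal_envelope ⊃ ¬report_appeal). Since ¬seal_envelope ∨ seal_envelope is a tautology, O(¬report_appeal) follows.
Premise 4, O(¬review_shipment ⊃ report_appeal), contraposes to O(¬report_appeal ⊃ review_shipment); with O(¬report_appeal) we get O(review_shipment).
Premise 7, O(¬submit_patent ⊃ ¬review_shipment), contraposes to O(review_shipment ⊃ submit_patent); with O(review_shipment) we get O(submit_patent).
With premise 12, O(submit_patent ⊃ ¬waive_prescription), the K-axiom yields O(¬waive_prescription).
The contrapositive of premise 9 (O(grant_access ⊃ waive_prescription)) is O(¬waive_prescription ⊃ ¬grant_access), and O(¬waive_prescription) is already established, so O(¬grant_access).
Premise 10, O(log_directive ⊃ grant_access), contraposes to O(¬grant_access ⊃ ¬log_directive); with O(¬grant_access) we get O(¬log_directive).
So O(¬log_directive) holds, i.e. log_directive is forbidden. None of the other listed options is forbidden under the premises.

log_directive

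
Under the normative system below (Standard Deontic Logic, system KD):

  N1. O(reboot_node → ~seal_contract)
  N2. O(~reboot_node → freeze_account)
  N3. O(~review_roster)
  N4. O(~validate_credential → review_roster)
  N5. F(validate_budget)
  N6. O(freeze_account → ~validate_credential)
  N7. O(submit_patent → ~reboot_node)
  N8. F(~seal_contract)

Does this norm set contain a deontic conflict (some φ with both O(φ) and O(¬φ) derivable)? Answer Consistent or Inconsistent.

Inconsistent

F(~seal_contract) at premise 8 means O(seal_contract).
Premise 1 is O(reboot_node → ~seal_contract); contrapositively O(seal_contract → ~reboot_node). Since O(seal_contract) holds, K gives O(~reboot_node).
Premise 2 is O(~reboot_node → freeze_account); since O(~reboot_node), deontic closure gives O(freeze_account).
From O(freeze_account) and premise 6, O(freeze_account → ~validate_credential), we obtain O(~validate_credential).
With premise 4, O(~validate_credential → review_roster), the K-axiom yields O(review_roster).
However, premise 3 gives O(~review_roster).
We now have both O(review_roster) and O(~review_roster) — review_roster is simultaneously obligatory and forbidden, violating the D-axiom.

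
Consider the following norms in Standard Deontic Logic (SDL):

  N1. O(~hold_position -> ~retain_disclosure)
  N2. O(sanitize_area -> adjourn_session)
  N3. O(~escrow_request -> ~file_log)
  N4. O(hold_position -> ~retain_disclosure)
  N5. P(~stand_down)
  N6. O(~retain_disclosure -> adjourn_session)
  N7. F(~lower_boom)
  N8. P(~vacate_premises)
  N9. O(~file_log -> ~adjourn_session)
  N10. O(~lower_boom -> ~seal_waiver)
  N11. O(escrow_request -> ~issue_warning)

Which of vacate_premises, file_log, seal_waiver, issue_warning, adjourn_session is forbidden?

Premises 4 and 1 are O(hold_position -> ~retain_disclosure) and O(~hold_position -> ~retain_disclosure); every ideal world satisfies hold_position or ~hold_position, so in either case ~retain_disclosure holds — hence O(~retain_disclosure).
With premise 6, O(~retain_disclosure -> adjourn_session), the K-axiom yields O(adjourn_session).
Premise 9, O(~file_log -> ~adjourn_session), contraposes to O(adjourn_session -> file_log); with O(adjourn_session) we get O(file_log).
Premise 3, O(~escrow_request -> ~file_log), contraposes to O(file_log -> escrow_request); with O(file_log) we get O(escrow_request).
Premise 11 is O(escrow_request -> ~issue_warning); since O(escrow_request), deontic closure gives O(~issue_warning).
So O(~issue_warning) holds, i.e. issue_warning is forbidden. None of the other listed options is forbidden under the premises.

issue_warning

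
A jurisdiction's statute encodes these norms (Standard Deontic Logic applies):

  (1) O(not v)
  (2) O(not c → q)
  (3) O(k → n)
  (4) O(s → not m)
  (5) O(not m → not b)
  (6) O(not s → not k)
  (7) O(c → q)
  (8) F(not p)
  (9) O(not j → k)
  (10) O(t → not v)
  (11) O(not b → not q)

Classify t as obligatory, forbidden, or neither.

Neither

Premise 10 is O(t → not v); even if O(not v) held, inferring O(t) would be affirming the consequent — invalid.
No premise or chain of K-axiom applications forces O(t), and none forces O(not t). So t is neither obligatory nor forbidden under these norms.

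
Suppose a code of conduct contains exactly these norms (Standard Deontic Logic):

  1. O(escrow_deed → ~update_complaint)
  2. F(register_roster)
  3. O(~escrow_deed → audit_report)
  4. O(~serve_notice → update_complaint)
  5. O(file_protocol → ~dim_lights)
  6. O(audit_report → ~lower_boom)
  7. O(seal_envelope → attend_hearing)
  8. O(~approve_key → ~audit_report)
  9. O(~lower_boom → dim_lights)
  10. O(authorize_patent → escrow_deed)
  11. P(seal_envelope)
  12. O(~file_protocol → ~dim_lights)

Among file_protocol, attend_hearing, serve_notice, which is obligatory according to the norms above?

By case analysis on file_protocol: premise 5 gives O(file_protocol → ~dim_lights) and premise 12 gives O(~file_protocol → ~dim_lights), so O(~dim_lights) either way.
Premise 9, O(~lower_boom → dim_lights), contraposes to O(~dim_lights → lower_boom); with O(~dim_lights) we get O(lower_boom).
Premise 6, O(audit_report → ~lower_boom), contraposes to O(lower_boom → ~audit_report); with O(lower_boom) we get O(~audit_report).
The contrapositive of premise 3 (O(~escrow_deed → audit_report)) is O(~audit_report → escrow_deed), and O(~audit_report) is already established, so O(escrow_deed).
Applying K to premise 1 (O(escrow_deed → ~update_complaint)) and O(escrow_deed) yields O(~update_complaint).
The contrapositive of premise 4 (O(~serve_notice → update_complaint)) is O(~update_complaint → serve_notice), and O(~update_complaint) is already established, so O(serve_notice).
So O(serve_notice) holds — serve_notice is obligatory. None of the other listed options is made obligatory by any chain of premises.

serve_notice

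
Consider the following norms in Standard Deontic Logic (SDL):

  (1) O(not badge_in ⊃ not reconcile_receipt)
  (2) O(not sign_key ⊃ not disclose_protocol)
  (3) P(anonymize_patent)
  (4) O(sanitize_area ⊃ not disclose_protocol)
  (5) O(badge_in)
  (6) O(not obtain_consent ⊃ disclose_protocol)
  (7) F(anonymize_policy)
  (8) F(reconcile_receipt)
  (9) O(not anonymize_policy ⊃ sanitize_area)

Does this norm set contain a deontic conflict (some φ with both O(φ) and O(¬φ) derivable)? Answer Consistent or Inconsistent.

Premise 1 is O(not badge_in ⊃ not reconcile_receipt); even if O(not reconcile_receipt) held, inferring O(not badge_in) would be affirming the consequent — invalid.
So O(not badge_in) is not derivable, and the apparent clash with O(badge_in) does not arise.
A world satisfying every obligation exists (e.g. anonymize_patent=false, anonymize_policy=false, badge_in=true, disclose_protocol=false, obtain_consent=true, reconcile_receipt=false, sanitize_area=true, sign_key=false); no atom is both obligatory and forbidden, so the set is consistent.

Consistent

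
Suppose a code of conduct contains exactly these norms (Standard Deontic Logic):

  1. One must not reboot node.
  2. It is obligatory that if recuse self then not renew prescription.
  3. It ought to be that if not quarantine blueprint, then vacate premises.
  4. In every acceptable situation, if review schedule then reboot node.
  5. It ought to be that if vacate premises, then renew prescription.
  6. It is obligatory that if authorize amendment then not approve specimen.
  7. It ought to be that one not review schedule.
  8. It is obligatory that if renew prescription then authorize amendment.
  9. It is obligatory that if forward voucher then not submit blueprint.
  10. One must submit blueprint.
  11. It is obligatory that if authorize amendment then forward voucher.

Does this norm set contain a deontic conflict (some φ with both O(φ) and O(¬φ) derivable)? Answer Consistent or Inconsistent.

Consistent

Premise 4 is O(review_schedule → reboot_node), but O(review_schedule) is not derivable from the premises, so it does not yield O(reboot_node).
So O(reboot_node) is not derivable, and the apparent clash with O(¬reboot_node) does not arise.
A world satisfying every obligation exists (e.g. approve_specimen=false, authorize_amendment=false, forward_voucher=false, quarantine_blueprint=true, reboot_node=false, recuse_self=false, renew_prescription=false, review_schedule=false, submit_blueprint=true, vacate_premises=false); no atom is both obligatory and forbidden, so the set is consistent.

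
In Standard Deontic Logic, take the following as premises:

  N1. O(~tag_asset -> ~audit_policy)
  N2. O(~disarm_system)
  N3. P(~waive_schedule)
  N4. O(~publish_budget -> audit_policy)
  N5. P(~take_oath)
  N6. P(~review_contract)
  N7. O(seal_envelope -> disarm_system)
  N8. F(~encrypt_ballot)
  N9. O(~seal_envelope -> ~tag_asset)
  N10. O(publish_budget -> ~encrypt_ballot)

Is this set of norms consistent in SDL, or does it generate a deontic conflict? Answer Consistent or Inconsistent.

Inconsistent

Premise 8, F(~encrypt_ballot), is equivalent to O(encrypt_ballot).
Premise 10 is O(publish_budget -> ~encrypt_ballot); contrapositively O(encrypt_ballot -> ~publish_budget). Since O(encrypt_ballot) holds, K gives O(~publish_budget).
Premise 4 is O(~publish_budget -> audit_policy); since O(~publish_budget), deontic closure gives O(audit_policy).
The contrapositive of premise 1 (O(~tag_asset -> ~audit_policy)) is O(audit_policy -> tag_asset), and O(audit_policy) is already established, so O(tag_asset).
Premise 9, O(~seal_envelope -> ~tag_asset), contraposes to O(tag_asset -> seal_envelope); with O(tag_asset) we get O(seal_envelope).
With premise 7, O(seal_envelope -> disarm_system), the K-axiom yields O(disarm_system).
But premise 2 directly asserts O(~disarm_system).
We now have both O(disarm_system) and O(~disarm_system) — disarm_system is simultaneously obligatory and forbidden, violating the D-axiom.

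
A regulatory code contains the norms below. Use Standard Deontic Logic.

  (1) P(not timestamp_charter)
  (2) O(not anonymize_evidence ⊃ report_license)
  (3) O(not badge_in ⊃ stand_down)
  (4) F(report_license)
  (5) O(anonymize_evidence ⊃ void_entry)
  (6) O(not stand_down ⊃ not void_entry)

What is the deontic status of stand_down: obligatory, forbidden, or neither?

F(report_license) at premise 4 means O(not report_license).
Premise 2 is O(not anonymize_evidence ⊃ report_license); contrapositively O(not report_license ⊃ anonymize_evidence). Since O(not report_license) holds, K gives O(anonymize_evidence).
Applying K to premise 5 (O(anonymize_evidence ⊃ void_entry)) and O(anonymize_evidence) yields O(void_entry).
The contrapositive of premise 6 (O(not stand_down ⊃ not void_entry)) is O(void_entry ⊃ stand_down), and O(void_entry) is already established, so O(stand_down).
Premises 1, 3 do not contribute to this derivation.
Hence stand_down is obligatory.

Obligatory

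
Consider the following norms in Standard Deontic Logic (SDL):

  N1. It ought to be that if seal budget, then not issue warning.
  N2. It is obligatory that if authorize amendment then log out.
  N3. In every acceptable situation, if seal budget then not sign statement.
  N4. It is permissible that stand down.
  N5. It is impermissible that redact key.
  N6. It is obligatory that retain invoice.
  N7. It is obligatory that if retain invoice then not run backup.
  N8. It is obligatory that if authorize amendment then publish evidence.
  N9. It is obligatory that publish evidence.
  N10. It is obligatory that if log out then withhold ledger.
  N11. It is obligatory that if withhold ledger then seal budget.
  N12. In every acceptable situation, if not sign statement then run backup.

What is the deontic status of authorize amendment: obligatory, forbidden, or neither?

From premise 6 we have O(retain_invoice).
With premise 7, O(retain_invoice → ¬run_backup), the K-axiom yields O(¬run_backup).
Premise 12 is O(¬sign_statement → run_backup); contrapositively O(¬run_backup → sign_statement). Since O(¬run_backup) holds, K gives O(sign_statement).
Premise 3 is O(seal_budget → ¬sign_statement); contrapositively O(sign_statement → ¬seal_budget). Since O(sign_statement) holds, K gives O(¬seal_budget).
Premise 11, O(withhold_ledger → seal_budget), contraposes to O(¬seal_budget → ¬withhold_ledger); with O(¬seal_budget) we get O(¬withhold_ledger).
The contrapositive of premise 10 (O(log_out → withhold_ledger)) is O(¬withhold_ledger → ¬log_out), and O(¬withhold_ledger) is already established, so O(¬log_out).
Premise 2, O(authorize_amendment → log_out), contraposes to O(¬log_out → ¬authorize_amendment); with O(¬log_out) we get O(¬authorize_amendment).
Premises 1, 4, 5, 8, 9 do not contribute to this derivation.
Thus O(¬authorize_amendment), which is F(authorize_amendment): authorize_amendment is forbidden.

Forbidden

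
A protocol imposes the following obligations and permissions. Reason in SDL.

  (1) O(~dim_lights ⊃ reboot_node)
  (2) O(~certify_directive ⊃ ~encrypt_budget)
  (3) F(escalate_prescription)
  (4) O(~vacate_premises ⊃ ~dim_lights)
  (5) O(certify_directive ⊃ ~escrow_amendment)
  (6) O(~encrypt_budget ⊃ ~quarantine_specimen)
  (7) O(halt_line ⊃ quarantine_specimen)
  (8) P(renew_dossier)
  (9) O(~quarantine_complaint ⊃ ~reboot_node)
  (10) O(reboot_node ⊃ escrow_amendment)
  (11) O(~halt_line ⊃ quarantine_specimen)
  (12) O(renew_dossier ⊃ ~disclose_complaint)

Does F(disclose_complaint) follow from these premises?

No

Premise 12 is O(renew_dossier ⊃ ~disclose_complaint), but O(renew_dossier) is not derivable from the premises (the permission P(renew_dossier) asserts only ~O(~renew_dossier), not O(renew_dossier)), so it does not yield O(~disclose_complaint).
No other premise forces O(~disclose_complaint). An ideal world satisfying every premise can still have disclose_complaint true, so F(disclose_complaint) is not derivable.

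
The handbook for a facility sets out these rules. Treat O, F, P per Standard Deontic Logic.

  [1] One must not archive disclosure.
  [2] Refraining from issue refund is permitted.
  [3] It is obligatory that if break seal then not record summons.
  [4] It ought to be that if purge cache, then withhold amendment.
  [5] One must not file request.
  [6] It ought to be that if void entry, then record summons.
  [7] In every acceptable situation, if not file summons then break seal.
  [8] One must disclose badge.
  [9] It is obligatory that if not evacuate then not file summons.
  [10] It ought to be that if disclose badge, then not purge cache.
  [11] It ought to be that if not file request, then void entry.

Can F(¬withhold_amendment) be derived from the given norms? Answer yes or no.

Premise 4 is O(purge_cache → withhold_amendment), but O(purge_cache) is not derivable from the premises, so it does not yield O(withhold_amendment).
No other premise forces O(withhold_amendment). An ideal world satisfying every premise can still have ¬withhold_amendment true, so F(¬withhold_amendment) is not derivable.

No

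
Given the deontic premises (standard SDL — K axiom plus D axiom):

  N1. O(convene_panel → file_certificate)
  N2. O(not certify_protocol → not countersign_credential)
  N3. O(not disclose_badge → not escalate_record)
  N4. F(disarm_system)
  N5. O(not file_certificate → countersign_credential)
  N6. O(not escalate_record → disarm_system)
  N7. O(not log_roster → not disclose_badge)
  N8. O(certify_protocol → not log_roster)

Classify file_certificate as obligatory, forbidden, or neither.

F(disarm_system) at premise 4 means O(not disarm_system).
Premise 6 is O(not escalate_record → disarm_system); contrapositively O(not disarm_system → escalate_record). Since O(not disarm_system) holds, K gives O(escalate_record).
The contrapositive of premise 3 (O(not disclose_badge → not escalate_record)) is O(escalate_record → disclose_badge), and O(escalate_record) is already established, so O(disclose_badge).
Premise 7, O(not log_roster → not disclose_badge), contraposes to O(disclose_badge → log_roster); with O(disclose_badge) we get O(log_roster).
The contrapositive of premise 8 (O(certify_protocol → not log_roster)) is O(log_roster → not certify_protocol), and O(log_roster) is already established, so O(not certify_protocol).
With premise 2, O(not certify_protocol → not countersign_credential), the K-axiom yields O(not countersign_credential).
Premise 5, O(not file_certificate → countersign_credential), contraposes to O(not countersign_credential → file_certificate); with O(not countersign_credential) we get O(file_certificate).
Premise 1 does not contribute to this derivation.
Hence file_certificate is obligatory.

Obligatory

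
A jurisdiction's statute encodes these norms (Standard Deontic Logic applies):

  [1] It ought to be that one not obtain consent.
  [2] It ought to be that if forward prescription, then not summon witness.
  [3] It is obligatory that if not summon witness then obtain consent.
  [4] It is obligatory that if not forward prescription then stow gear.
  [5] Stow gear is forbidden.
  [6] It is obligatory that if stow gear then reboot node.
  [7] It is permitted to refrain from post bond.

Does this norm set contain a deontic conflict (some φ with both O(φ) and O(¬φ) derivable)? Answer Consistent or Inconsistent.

Premise 5, F(stow_gear), is equivalent to O(¬stow_gear).
The contrapositive of premise 4 (O(¬forward_prescription → stow_gear)) is O(¬stow_gear → forward_prescription), and O(¬stow_gear) is already established, so O(forward_prescription).
Applying K to premise 2 (O(forward_prescription → ¬summon_witness)) and O(forward_prescription) yields O(¬summon_witness).
With premise 3, O(¬summon_witness → obtain_consent), the K-axiom yields O(obtain_consent).
But premise 1 directly asserts O(¬obtain_consent).
We now have both O(obtain_consent) and O(¬obtain_consent) — obtain_consent is simultaneously obligatory and forbidden, violating the D-axiom.

Inconsistent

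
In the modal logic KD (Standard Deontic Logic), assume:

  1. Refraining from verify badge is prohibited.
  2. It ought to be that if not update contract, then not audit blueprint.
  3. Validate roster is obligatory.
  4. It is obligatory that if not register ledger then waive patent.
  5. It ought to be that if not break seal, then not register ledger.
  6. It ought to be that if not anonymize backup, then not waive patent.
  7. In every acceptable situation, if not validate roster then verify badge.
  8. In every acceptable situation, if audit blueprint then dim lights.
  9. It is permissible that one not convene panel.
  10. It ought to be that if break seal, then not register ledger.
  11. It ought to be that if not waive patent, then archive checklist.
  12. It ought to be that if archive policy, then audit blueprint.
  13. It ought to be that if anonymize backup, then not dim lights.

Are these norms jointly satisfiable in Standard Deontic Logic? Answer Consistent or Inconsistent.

Consistent

Premise 7 is O(¬validate_roster → verify_badge); even if O(verify_badge) held, inferring O(¬validate_roster) would be affirming the consequent — invalid.
So O(¬validate_roster) is not derivable, and the apparent clash with O(validate_roster) does not arise.
A world satisfying every obligation exists (e.g. anonymize_backup=true, archive_checklist=false, archive_policy=false, audit_blueprint=false, break_seal=false, convene_panel=false, dim_lights=false, register_ledger=false, update_contract=false, validate_roster=true, verify_badge=true, waive_patent=true); no atom is both obligatory and forbidden, so the set is consistent.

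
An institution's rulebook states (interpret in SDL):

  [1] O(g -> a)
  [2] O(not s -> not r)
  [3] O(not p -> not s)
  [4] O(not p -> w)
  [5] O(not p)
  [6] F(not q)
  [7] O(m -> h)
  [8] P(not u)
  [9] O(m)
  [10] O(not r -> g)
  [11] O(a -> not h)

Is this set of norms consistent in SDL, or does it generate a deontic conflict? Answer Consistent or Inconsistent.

Inconsistent

From premise 9 we have O(m).
Premise 7 is O(m -> h); since O(m), deontic closure gives O(h).
Premise 11 is O(a -> not h); contrapositively O(h -> not a). Since O(h) holds, K gives O(not a).
Premise 1, O(g -> a), contraposes to O(not a -> not g); with O(not a) we get O(not g).
Premise 10, O(not r -> g), contraposes to O(not g -> r); with O(not g) we get O(r).
Premise 2 is O(not s -> not r); contrapositively O(r -> s). Since O(r) holds, K gives O(s).
The contrapositive of premise 3 (O(not p -> not s)) is O(s -> p), and O(s) is already established, so O(p).
However, premise 5 gives O(not p).
We now have both O(p) and O(not p) — p is simultaneously obligatory and forbidden, violating the D-axiom.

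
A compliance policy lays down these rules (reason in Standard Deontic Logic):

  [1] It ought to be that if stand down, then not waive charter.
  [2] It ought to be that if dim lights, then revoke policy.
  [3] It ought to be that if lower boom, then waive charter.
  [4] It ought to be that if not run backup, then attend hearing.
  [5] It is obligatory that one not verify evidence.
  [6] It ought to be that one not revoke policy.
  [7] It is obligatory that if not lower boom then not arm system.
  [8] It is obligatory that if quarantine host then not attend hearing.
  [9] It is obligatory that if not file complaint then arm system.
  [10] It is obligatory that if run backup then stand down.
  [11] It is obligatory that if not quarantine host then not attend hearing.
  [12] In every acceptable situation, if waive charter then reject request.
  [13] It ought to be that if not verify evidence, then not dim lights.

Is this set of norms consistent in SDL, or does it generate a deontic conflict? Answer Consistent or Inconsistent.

Consistent

Premise 2 is O(dim_lights → revoke_policy), but O(dim_lights) is not derivable from the premises, so it does not yield O(revoke_policy).
So O(revoke_policy) is not derivable, and the apparent clash with O(¬revoke_policy) does not arise.
A world satisfying every obligation exists (e.g. arm_system=false, attend_hearing=false, dim_lights=false, file_complaint=true, lower_boom=false, quarantine_host=false, reject_request=false, revoke_policy=false, run_backup=true, stand_down=true, verify_evidence=false, waive_charter=false); no atom is both obligatory and forbidden, so the set is consistent.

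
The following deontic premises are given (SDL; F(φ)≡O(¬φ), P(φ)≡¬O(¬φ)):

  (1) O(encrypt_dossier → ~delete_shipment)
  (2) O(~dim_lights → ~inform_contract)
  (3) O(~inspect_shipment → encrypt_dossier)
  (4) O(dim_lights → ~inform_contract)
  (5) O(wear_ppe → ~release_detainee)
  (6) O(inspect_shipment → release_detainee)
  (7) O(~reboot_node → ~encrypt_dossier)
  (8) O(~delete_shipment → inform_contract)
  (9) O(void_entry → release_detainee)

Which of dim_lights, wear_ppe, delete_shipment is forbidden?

wear_ppe

Premises 4 and 2 are O(dim_lights → ~inform_contract) and O(~dim_lights → ~inform_contract); every ideal world satisfies dim_lights or ~dim_lights, so in either case ~inform_contract holds — hence O(~inform_contract).
Premise 8 is O(~delete_shipment → inform_contract); contrapositively O(~inform_contract → delete_shipment). Since O(~inform_contract) holds, K gives O(delete_shipment).
Premise 1, O(encrypt_dossier → ~delete_shipment), contraposes to O(delete_shipment → ~encrypt_dossier); with O(delete_shipment) we get O(~encrypt_dossier).
The contrapositive of premise 3 (O(~inspect_shipment → encrypt_dossier)) is O(~encrypt_dossier → inspect_shipment), and O(~encrypt_dossier) is already established, so O(inspect_shipment).
Premise 6 is O(inspect_shipment → release_detainee); since O(inspect_shipment), deontic closure gives O(release_detainee).
Premise 5 is O(wear_ppe → ~release_detainee); contrapositively O(release_detainee → ~wear_ppe). Since O(release_detainee) holds, K gives O(~wear_ppe).
So O(~wear_ppe) holds, i.e. wear_ppe is forbidden. None of the other listed options is forbidden under the premises.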